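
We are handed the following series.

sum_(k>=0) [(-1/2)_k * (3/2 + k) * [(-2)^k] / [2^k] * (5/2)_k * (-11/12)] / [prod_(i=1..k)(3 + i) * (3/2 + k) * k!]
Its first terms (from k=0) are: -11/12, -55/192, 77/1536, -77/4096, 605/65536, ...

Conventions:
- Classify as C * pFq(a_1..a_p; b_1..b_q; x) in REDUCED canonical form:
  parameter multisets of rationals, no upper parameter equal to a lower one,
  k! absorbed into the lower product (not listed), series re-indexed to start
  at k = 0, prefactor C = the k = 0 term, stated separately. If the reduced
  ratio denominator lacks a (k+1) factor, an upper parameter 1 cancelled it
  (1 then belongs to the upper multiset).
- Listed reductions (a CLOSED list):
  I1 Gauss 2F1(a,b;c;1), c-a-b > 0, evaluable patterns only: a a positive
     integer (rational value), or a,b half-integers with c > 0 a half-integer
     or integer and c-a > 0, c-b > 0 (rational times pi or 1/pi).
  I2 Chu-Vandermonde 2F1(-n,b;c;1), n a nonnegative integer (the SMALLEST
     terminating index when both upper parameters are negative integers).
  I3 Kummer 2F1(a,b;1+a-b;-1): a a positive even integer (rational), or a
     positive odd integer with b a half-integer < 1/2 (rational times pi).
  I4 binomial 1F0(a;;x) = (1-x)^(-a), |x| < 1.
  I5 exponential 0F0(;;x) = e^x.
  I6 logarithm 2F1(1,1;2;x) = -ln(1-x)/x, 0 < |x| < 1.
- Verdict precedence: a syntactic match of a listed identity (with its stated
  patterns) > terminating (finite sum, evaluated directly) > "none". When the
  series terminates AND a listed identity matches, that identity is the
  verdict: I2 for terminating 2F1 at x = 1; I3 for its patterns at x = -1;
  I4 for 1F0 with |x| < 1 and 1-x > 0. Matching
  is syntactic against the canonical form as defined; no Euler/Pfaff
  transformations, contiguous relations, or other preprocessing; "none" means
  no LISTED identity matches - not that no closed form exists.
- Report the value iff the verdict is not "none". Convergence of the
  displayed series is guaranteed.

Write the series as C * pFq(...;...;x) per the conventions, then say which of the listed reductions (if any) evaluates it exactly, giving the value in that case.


Prefactor -11/12, argument -1: 2F1 with upper {-1/2, 5/2} over lower {4}. Verdict: no listed reduction: x = -1 and upper {-1/2, 5/2} fail every I1-I6 pattern.

The tell: t_0 being -11/12, k + 3/2 divides numerator and denominator alike; prefactor -11/12 after cancelling.
Consecutive-term ratio: r(k) = (-1) * (k-1/2) (k+5/2) / [(k+4) (k+1)] - rational in k. x = (-1); t_0 = -11/12; negate the roots.


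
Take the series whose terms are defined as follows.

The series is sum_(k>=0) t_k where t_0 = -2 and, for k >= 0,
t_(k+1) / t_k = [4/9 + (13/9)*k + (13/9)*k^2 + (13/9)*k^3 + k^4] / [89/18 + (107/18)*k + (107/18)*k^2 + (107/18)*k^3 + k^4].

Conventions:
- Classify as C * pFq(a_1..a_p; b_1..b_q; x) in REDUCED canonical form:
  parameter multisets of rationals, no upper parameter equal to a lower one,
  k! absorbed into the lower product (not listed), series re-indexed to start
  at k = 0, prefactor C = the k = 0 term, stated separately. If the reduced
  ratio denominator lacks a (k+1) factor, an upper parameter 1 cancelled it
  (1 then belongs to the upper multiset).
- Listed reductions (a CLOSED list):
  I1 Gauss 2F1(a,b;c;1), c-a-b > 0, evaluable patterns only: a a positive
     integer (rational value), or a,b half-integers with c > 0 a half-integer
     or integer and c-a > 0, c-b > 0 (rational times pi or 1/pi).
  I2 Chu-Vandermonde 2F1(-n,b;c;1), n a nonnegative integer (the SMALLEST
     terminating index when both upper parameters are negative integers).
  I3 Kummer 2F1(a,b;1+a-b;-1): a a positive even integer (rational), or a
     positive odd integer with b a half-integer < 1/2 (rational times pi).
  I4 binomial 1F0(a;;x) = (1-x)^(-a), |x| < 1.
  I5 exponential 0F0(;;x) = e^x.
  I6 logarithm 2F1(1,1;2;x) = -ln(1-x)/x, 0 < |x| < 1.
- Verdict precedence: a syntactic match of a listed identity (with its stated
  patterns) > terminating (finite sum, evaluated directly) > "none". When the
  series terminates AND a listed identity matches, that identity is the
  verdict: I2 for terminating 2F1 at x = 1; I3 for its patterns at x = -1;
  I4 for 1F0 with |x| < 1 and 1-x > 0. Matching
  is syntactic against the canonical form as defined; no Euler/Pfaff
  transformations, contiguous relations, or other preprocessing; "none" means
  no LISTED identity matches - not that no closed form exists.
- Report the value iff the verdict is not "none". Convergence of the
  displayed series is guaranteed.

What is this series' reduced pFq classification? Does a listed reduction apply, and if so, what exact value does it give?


At argument 1: a 2F1 with upper {4/9, 1}, lower {89/18}, scaled by C = -2. Verdict: Gauss's theorem (I1) matches (x = 1: the Gamma ratio telescopes since c-a-b = 7/2 > 0 and a = 1 in Z>0). Its exact value is -142/63.

Key observation: with t_0 = -2, cancel k^2 + 1 from the displayed ratio first; then C = -2.
Adjacent-term ratio: r(k) = 1 * (k+4/9) (k+1) / [(k+89/18) (k+1)] - poly over poly, x = 1 from leading terms; C = -2 at k = 0.


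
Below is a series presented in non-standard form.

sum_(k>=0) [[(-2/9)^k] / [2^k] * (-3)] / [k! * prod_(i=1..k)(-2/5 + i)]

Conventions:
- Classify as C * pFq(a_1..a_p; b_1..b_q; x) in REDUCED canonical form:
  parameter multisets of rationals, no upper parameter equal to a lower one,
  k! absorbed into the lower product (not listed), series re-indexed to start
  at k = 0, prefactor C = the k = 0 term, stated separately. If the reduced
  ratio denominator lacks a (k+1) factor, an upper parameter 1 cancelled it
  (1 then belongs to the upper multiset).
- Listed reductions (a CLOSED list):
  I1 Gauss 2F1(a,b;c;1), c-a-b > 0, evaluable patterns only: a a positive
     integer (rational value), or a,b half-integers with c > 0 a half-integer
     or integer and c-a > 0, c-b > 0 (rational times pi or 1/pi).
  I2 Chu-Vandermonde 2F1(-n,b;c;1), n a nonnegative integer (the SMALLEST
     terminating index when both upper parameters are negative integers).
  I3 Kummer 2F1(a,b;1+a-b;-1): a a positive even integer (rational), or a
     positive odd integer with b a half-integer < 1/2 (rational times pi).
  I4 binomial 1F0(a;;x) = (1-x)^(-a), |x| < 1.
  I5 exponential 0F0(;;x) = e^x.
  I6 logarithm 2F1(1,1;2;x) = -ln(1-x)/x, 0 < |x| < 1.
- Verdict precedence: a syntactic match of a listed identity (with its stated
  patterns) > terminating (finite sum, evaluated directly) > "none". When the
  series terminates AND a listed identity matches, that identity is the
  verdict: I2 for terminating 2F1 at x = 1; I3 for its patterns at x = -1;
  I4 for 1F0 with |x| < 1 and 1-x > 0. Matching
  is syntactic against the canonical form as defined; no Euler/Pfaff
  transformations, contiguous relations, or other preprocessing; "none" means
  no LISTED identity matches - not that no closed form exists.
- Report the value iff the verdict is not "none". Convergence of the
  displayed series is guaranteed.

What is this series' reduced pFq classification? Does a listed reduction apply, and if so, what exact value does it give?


Key step: with t_0 = -3, the lower running product (prefactor -3) is a rising factorial.
Consecutive-term ratio: r(k) = (-1/9) * 1 / [(k+3/5) (k+1)] - rational in k. x = (-1/9); t_0 = -3; negate the roots.

At argument -1/9: a 0F1 with upper {-}, lower {3/5}, scaled by C = -3. Verdict: none - at argument -1/9 the multisets {-} ; {3/5} match no listed identity.


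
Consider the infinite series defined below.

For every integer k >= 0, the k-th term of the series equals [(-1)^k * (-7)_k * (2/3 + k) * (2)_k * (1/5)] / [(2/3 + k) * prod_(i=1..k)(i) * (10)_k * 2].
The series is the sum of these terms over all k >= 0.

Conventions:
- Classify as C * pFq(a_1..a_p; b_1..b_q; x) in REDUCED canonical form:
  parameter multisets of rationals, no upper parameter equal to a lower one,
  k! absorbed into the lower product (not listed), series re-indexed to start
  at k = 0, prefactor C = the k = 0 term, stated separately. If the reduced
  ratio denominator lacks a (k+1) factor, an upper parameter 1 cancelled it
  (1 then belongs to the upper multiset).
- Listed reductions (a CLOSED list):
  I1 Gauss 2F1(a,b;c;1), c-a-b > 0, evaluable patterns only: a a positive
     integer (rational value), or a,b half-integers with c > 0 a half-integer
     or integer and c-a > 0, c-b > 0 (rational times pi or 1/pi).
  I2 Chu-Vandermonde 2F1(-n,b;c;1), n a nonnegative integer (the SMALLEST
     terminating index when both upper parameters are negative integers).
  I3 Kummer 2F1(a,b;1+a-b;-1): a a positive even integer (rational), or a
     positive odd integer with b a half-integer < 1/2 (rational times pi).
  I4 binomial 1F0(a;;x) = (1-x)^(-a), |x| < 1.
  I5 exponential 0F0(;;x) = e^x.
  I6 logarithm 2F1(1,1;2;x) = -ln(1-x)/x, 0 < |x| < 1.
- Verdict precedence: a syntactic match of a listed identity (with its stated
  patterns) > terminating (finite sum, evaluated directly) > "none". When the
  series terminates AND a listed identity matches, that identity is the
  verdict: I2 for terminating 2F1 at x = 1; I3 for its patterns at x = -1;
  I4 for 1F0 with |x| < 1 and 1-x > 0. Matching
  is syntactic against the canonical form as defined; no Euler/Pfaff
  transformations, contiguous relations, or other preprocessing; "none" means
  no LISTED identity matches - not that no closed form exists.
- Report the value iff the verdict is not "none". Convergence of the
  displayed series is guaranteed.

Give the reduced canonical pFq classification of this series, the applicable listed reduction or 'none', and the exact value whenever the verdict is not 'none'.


Classification (C = 1/10): 2F1 with upper {-7, 2}, lower {10}, argument x = -1. Verdict (x = -1): the Kummer evaluation I3 applies (x = -1; c = 10 equals 1+a-b for upper {-7, 2}: listed pattern). Value: 9/20.

The tell: with t_0 = 1/10, the factor k + 2/3 cancels (top and bottom), leaving prefactor 1/10.
Term ratio: r(k) = (-1) * (k-7) (k+2) / [(k+10) (k+1)] - rational; roots negated = parameters, x = (-1), C = 1/10.


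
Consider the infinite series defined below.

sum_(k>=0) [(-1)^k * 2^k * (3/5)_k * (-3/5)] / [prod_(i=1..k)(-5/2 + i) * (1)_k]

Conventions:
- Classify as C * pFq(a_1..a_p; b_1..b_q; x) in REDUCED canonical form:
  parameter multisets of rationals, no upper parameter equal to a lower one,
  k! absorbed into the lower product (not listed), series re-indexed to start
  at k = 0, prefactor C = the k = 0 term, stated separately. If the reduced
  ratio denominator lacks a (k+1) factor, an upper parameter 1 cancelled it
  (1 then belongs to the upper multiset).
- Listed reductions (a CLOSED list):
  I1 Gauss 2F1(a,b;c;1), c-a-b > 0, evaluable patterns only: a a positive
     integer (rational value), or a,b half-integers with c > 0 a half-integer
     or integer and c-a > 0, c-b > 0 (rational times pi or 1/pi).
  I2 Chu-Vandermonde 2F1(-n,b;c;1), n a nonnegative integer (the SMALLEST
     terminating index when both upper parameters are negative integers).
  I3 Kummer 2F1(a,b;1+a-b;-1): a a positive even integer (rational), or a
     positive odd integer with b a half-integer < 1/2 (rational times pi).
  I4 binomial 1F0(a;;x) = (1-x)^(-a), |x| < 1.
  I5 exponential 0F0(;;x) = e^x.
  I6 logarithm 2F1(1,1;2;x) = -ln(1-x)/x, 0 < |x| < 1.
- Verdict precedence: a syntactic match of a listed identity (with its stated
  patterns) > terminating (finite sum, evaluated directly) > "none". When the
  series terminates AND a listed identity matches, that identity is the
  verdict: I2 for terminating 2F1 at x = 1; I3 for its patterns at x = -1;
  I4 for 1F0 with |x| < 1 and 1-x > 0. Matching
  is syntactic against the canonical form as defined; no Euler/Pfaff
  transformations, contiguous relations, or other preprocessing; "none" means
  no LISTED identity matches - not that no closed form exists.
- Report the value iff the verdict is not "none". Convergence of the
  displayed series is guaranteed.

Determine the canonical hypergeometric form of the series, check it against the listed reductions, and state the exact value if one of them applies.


The series (x = -2) is 1F1: upper {3/5}, lower {-3/2}, prefactor -3/5. Verdict: none - at argument -2 the multisets {3/5} ; {-3/2} match no listed identity.

Structural cue: from the first term -3/5: (1)_k (C = -3/5, x = -2) is k! itself.
Adjacent-term ratio: r(k) = (-2) * (k+3/5) / [(k-3/2) (k+1)] ; factor over Q: parameters, x = (-2), and C = -3/5.


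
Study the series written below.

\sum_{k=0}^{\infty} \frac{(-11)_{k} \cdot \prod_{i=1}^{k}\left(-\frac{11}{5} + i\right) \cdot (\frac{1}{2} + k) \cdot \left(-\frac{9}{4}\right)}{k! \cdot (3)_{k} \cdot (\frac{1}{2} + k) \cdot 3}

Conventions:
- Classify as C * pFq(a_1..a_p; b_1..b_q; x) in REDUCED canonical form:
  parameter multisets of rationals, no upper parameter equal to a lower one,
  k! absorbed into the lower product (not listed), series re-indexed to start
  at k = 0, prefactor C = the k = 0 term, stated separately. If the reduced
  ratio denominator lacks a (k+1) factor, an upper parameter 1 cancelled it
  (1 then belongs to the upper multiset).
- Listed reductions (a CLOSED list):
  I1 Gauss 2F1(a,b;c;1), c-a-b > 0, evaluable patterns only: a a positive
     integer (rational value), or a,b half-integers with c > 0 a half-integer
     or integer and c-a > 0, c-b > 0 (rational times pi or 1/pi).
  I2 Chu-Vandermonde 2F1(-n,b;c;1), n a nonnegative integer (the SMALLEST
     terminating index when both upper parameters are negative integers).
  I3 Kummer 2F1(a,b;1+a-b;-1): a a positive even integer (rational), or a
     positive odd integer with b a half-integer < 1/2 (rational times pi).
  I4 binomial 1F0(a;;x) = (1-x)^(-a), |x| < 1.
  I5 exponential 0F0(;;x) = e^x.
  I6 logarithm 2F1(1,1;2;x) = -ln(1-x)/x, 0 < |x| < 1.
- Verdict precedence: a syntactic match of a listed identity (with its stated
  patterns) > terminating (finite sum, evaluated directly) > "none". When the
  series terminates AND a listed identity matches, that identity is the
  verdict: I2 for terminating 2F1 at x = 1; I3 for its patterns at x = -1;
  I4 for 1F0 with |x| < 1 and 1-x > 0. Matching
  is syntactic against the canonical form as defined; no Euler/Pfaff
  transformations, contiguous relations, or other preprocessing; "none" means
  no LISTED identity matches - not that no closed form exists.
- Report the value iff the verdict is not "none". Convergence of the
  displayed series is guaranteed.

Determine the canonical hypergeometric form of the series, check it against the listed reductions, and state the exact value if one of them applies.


The series (x = 1) is 2F1: upper {-11, -\frac{6}{5}}, lower {3}, prefactor -\frac{3}{4}. Verdict: the Chu-Vandermonde identity I2 fires (terminating 2F1 at x = 1 with n = 11, b = -6/5, c = 3). Hence: -\frac{45199099911}{9765625000}.

First insight: x = 1 and the constant factors (prefactor -3/4) combine into one prefactor.
Step ratio: r(k) = 1 * (k-11) (k-\frac{6}{5}) / [(k+3) (k+1)] - rational; roots negated = parameters, x = 1, C = -\frac{3}{4}.


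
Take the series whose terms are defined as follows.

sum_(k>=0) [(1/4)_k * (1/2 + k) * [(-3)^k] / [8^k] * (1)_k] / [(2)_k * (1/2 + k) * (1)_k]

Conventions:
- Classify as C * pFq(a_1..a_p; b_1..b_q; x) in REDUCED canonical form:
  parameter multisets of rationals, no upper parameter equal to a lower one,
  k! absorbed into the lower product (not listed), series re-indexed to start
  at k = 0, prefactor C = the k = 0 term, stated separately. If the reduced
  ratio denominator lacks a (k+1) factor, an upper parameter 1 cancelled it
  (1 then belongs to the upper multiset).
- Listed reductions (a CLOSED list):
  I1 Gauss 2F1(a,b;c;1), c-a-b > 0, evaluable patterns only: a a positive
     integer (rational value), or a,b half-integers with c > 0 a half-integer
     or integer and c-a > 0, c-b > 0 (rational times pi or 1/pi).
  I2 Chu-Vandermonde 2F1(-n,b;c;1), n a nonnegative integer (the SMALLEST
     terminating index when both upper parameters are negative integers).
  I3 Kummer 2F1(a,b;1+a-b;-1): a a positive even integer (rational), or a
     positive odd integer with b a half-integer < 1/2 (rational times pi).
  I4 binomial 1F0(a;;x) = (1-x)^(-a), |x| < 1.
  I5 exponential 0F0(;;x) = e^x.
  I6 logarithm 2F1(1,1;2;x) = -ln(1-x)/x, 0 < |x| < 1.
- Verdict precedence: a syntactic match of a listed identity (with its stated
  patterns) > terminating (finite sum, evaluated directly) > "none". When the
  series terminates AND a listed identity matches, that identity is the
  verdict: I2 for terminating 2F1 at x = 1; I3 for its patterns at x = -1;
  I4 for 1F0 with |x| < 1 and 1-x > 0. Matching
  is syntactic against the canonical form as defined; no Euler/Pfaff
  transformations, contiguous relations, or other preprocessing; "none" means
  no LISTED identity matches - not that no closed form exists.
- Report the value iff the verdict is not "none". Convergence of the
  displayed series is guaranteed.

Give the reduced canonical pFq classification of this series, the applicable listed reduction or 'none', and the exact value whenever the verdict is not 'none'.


Classification (C = 1): 2F1 with upper {1/4, 1}, lower {2}, argument x = -3/8. Verdict: none here - no I1-I6 shape fits x = -3/8 with lower {2}.

Key step: x = (-3/8) and k + 1/2 divides numerator and denominator alike; prefactor 1 after cancelling.
Ratio: r(k) = (-3/8) * (k+1/4) (k+1) / [(k+2) (k+1)] - rational; roots negated = parameters, x = (-3/8), C = 1.


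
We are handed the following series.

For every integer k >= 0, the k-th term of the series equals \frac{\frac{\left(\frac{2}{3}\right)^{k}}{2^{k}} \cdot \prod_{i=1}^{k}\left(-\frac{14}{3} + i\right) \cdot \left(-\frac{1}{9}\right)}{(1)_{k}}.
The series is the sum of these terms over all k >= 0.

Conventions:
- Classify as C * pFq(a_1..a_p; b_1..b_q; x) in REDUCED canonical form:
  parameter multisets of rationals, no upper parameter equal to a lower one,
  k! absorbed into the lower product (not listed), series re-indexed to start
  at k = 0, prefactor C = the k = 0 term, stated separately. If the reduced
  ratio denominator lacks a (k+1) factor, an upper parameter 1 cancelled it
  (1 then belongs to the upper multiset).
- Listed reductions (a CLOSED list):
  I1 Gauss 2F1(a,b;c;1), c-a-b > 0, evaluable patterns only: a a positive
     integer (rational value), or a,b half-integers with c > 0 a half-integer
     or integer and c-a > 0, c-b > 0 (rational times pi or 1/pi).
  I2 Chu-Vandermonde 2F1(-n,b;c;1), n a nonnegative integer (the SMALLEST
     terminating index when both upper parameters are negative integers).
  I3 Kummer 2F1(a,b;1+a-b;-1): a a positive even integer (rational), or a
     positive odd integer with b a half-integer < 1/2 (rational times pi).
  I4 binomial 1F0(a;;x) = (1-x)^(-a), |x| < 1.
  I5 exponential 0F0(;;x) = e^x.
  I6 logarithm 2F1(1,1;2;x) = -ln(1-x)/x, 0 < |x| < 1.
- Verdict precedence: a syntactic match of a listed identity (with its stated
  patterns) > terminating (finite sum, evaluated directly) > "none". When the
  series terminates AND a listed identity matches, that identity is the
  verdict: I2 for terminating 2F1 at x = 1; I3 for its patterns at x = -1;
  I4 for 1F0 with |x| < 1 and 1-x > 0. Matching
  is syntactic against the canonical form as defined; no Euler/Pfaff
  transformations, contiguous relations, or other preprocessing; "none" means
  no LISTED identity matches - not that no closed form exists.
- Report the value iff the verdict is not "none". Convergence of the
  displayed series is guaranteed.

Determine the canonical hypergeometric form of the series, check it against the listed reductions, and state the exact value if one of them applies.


Key step: x = \frac{1}{3} and the two k-th powers (C = -1/9) combine into one argument.
Term ratio: r(k) = \frac{1}{3} * (k-\frac{11}{3}) / [(k+1)] ; factor over Q: parameters, x = \frac{1}{3}, and C = -\frac{1}{9}.

Canonical form: C = -\frac{1}{9} times 1F0 with upper {-\frac{11}{3}}, lower {-}, x = \frac{1}{3}. Verdict: the binomial series (I4) fires (the 1F0 binomial series: exponent 11/3, x = \frac{1}{3}). Its exact value is \left(-\frac{1}{9}\right) \cdot \left(\frac{2}{3}\right)^{\frac{11}{3}}.


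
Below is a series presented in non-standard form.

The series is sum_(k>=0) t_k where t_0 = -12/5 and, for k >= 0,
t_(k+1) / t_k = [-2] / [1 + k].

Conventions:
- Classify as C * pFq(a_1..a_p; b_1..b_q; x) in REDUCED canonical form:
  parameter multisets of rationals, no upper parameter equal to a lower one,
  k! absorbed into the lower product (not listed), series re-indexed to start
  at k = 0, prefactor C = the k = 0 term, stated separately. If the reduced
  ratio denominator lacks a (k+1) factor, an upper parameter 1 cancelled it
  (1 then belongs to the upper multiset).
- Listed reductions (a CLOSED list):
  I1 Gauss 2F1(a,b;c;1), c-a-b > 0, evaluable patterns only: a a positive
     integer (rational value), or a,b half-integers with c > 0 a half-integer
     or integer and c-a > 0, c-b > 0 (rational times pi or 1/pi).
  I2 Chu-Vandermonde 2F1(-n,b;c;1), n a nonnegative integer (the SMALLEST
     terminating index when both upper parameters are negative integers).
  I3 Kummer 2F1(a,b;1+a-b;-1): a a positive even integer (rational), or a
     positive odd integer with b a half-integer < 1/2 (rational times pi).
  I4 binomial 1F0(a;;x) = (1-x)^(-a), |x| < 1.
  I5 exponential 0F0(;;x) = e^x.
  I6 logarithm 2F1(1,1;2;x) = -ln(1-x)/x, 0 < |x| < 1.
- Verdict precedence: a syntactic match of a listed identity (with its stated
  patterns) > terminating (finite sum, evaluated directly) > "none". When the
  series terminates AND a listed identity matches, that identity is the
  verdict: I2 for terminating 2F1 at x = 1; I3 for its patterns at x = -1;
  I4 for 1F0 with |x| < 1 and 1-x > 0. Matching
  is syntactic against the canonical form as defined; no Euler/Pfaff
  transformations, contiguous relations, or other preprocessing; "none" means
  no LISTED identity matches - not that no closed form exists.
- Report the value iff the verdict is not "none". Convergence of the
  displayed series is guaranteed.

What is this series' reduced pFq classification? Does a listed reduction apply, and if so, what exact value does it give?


x = -2 here; the reduced form reads 0F0, upper {-}, lower {-}, C = -12/5. Verdict: exponential (I5) matches (the 0F0 exponential series at x = -2). Its exact value is (-12/5) * e^(-2).

Structural cue: t_0 = -12/5 here, and factor the ratio over Q (C = -12/5, x = -2): negated roots = parameters.
Ratio: r(k) = (-2) * 1 / [(k+1)] - rational in k. x = (-2); t_0 = -12/5; negate the roots.


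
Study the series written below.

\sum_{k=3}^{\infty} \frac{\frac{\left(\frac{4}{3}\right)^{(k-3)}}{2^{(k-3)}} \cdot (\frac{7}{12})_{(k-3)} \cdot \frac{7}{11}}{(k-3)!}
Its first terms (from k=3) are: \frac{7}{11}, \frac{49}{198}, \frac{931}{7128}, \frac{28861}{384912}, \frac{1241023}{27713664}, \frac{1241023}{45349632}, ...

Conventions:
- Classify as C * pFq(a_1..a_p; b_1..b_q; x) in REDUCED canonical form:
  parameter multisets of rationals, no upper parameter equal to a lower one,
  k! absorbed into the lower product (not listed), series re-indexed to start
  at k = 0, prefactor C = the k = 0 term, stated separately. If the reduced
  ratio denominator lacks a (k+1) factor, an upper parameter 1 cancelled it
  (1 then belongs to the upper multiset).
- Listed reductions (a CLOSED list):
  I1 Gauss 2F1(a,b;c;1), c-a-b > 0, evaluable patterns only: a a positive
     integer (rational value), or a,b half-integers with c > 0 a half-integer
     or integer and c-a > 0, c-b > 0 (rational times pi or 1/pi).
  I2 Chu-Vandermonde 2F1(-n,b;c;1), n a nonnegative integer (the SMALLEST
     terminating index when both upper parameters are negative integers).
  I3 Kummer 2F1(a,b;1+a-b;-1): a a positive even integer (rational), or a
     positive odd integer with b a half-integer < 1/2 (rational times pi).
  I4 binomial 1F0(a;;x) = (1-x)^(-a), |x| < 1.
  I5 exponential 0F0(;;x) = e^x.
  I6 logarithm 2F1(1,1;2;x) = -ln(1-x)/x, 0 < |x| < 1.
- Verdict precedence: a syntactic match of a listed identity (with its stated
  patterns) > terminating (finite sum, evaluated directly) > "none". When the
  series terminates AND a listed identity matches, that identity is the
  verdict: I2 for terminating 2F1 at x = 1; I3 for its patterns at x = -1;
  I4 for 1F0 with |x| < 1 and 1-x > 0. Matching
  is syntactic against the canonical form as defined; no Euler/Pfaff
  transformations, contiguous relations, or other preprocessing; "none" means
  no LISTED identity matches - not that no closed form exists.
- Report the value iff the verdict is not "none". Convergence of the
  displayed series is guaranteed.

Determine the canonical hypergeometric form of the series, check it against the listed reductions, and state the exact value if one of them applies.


With C = \frac{7}{11}: the canonical form is 1F0(\frac{7}{12}; -; \frac{2}{3}). Verdict: binomial (I4) fires (the 1F0 binomial series: exponent -7/12, x = \frac{2}{3}). Its exact value is \frac{7}{11} \cdot \left(\frac{1}{3}\right)^{-\frac{7}{12}}.

Key observation: from the first term \frac{7}{11}: the two k-th powers (C = 7/11) combine into one argument.
Consecutive-term ratio: r(k) = \frac{2}{3} * (k+\frac{7}{12}) / [(k+1)] - rational; roots negated = parameters, x = \frac{2}{3}, C = \frac{7}{11}.


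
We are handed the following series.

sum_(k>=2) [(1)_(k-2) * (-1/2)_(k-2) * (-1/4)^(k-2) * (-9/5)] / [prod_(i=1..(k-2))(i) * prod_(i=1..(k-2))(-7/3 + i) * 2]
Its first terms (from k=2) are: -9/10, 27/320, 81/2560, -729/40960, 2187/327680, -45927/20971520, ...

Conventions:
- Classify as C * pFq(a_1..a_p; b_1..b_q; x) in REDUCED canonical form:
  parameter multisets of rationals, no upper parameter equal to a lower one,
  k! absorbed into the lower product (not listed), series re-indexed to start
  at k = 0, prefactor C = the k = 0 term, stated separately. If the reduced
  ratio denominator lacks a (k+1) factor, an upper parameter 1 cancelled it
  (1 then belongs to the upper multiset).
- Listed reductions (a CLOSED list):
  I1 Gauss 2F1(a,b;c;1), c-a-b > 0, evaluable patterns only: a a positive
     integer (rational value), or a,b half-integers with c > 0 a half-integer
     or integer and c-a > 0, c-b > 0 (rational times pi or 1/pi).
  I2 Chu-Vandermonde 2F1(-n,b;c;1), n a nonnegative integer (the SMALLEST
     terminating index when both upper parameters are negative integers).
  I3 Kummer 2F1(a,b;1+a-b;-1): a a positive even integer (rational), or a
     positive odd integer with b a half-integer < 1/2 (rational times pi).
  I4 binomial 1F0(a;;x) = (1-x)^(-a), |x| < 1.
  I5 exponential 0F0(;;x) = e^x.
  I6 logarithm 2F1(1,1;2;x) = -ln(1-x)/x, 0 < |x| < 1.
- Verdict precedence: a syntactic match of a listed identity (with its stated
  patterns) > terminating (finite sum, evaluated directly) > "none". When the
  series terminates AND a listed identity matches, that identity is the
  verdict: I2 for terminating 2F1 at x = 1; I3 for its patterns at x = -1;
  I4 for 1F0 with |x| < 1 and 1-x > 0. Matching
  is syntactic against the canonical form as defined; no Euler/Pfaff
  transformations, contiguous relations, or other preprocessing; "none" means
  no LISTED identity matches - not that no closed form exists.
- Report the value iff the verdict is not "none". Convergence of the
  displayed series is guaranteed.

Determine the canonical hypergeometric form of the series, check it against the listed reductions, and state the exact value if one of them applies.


Classification (C = -9/10): 2F1 with upper {-1/2, 1}, lower {-4/3}, argument x = -1/4. Verdict: none. No listed pattern accepts 2F1(-1/2, 1; -4/3; -1/4).

Key observation: with t_0 = -9/10, the product of the first k integers (C = -9/10, x = -1/4) is k!.
Consecutive-term ratio: r(k) = (-1/4) * (k-1/2) (k+1) / [(k-4/3) (k+1)] - poly over poly, x = (-1/4) from leading terms; C = -9/10 at k = 0.


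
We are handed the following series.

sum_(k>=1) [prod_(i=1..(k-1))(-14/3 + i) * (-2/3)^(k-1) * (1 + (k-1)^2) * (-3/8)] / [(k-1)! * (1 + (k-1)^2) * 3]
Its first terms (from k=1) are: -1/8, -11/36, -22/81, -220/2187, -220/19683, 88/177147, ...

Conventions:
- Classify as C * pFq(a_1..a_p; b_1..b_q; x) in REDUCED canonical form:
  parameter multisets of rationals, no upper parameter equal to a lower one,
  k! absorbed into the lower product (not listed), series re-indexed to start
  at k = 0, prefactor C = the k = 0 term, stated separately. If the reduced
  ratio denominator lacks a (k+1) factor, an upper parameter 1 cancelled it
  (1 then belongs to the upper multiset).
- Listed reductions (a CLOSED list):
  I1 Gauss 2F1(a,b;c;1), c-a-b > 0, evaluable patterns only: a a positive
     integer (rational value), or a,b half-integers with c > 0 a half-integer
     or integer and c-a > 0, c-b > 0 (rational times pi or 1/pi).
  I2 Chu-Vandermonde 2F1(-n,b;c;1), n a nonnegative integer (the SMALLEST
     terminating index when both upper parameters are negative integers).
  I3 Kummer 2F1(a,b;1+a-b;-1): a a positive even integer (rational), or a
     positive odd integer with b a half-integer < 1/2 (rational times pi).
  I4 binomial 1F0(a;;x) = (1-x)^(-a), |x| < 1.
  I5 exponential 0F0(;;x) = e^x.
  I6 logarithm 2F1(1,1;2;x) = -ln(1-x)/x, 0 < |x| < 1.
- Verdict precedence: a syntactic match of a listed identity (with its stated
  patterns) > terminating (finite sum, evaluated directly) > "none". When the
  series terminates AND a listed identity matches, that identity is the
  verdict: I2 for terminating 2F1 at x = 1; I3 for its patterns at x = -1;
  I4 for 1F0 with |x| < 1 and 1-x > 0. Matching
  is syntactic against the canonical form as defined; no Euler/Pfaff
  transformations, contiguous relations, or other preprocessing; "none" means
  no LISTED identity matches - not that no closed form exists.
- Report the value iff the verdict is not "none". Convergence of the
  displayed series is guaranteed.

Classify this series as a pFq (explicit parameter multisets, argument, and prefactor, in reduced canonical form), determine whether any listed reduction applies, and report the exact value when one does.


Reduced: x = -2/3, 1F0, upper = {-11/3}, lower = {-}, C = -1/8. Verdict (x = -2/3): the I4 binomial reduction applies (the 1F0 binomial series: exponent 11/3, x = -2/3). Exact value: (-1/8) * (5/3)^(11/3).

First insight: x = (-2/3) and the constant factors (C = -1/8, x = -2/3) combine into one prefactor.
Adjacent-term ratio: r(k) = (-2/3) * (k-11/3) / [(k+1)] - rational in k, leading ratio (-2/3); with t_0 = -1/8, classification follows.


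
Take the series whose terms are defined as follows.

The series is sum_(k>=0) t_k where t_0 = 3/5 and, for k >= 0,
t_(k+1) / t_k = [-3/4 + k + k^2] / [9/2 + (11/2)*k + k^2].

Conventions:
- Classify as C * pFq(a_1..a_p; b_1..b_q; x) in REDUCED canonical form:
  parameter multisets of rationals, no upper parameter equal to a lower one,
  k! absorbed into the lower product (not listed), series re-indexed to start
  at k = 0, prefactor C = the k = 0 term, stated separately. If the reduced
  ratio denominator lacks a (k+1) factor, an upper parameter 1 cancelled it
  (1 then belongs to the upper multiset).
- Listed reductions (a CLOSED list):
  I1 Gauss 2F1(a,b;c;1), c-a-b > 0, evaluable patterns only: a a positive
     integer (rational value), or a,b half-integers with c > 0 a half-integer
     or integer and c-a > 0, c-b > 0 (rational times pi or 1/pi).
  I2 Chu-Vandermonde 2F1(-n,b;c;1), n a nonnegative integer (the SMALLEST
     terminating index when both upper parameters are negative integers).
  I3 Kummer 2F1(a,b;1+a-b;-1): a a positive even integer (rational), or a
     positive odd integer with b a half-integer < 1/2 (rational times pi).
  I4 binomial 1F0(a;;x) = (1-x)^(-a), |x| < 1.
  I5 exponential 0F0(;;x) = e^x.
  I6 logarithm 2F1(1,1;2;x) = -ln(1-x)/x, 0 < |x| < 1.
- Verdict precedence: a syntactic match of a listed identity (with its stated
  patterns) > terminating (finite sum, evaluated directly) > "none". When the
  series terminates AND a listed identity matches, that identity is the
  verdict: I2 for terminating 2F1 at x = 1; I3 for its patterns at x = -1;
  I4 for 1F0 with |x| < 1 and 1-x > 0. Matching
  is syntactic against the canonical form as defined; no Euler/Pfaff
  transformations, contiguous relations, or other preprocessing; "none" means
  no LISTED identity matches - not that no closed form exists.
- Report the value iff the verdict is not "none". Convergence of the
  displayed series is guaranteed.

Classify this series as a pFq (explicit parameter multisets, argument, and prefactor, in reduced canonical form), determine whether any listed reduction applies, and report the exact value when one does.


Prefactor 3/5, argument 1: 2F1 with upper {-1/2, 3/2} over lower {9/2}. Verdict: Gauss (I1, half-integer pattern) fires (x = 1; upper {-1/2, 3/2} half-integers, c = 9/2 in the evaluable pattern). Hence: (315/2048) * pi.

Structural cue: x = 1 and the expanded ratio factors over Q; C = 3/5, roots give parameters.
Step ratio: r(k) = 1 * (k-1/2) (k+3/2) / [(k+9/2) (k+1)] - rational in k, leading ratio 1; with t_0 = 3/5, classification follows.


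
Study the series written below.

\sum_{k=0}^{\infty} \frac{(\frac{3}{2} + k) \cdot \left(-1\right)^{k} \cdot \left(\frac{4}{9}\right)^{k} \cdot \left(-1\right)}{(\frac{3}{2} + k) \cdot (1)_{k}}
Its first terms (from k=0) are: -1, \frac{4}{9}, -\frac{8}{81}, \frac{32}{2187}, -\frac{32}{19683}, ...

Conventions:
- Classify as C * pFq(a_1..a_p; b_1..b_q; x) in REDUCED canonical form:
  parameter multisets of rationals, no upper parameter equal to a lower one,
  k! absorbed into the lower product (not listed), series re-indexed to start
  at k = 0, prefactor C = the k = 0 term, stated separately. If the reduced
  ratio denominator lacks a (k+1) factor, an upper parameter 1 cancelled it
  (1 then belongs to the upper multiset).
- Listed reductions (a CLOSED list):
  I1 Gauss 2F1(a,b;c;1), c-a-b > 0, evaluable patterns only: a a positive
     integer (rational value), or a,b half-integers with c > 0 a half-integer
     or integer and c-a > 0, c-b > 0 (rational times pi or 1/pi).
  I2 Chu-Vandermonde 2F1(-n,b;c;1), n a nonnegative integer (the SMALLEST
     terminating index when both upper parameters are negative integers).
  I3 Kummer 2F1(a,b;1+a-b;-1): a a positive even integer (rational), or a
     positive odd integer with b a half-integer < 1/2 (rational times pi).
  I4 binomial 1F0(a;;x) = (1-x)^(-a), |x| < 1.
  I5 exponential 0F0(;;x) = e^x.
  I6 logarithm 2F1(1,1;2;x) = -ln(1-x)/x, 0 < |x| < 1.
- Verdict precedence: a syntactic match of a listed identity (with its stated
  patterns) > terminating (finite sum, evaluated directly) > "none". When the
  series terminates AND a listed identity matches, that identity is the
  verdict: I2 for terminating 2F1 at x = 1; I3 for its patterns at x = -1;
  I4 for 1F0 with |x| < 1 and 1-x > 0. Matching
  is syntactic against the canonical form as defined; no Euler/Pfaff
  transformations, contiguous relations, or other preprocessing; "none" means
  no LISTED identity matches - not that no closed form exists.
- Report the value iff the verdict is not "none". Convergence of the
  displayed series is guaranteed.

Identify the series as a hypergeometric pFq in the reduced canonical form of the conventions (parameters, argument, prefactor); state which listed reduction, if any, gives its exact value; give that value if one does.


With C = -1: the canonical form is 0F0(-; -; -\frac{4}{9}). Verdict: the I5 exponential reduction applies (the 0F0 exponential series at x = -\frac{4}{9}). Hence: \left(-1\right) \cdot e^{-\frac{4}{9}}.

Key step: t_0 = -1 here, and striking the common factor k + 3/2 reduces the term (C = -1).
Consecutive-term ratio: r(k) = -\frac{4}{9} * 1 / [(k+1)] - rational in k, leading ratio -\frac{4}{9}; with t_0 = -1, classification follows.


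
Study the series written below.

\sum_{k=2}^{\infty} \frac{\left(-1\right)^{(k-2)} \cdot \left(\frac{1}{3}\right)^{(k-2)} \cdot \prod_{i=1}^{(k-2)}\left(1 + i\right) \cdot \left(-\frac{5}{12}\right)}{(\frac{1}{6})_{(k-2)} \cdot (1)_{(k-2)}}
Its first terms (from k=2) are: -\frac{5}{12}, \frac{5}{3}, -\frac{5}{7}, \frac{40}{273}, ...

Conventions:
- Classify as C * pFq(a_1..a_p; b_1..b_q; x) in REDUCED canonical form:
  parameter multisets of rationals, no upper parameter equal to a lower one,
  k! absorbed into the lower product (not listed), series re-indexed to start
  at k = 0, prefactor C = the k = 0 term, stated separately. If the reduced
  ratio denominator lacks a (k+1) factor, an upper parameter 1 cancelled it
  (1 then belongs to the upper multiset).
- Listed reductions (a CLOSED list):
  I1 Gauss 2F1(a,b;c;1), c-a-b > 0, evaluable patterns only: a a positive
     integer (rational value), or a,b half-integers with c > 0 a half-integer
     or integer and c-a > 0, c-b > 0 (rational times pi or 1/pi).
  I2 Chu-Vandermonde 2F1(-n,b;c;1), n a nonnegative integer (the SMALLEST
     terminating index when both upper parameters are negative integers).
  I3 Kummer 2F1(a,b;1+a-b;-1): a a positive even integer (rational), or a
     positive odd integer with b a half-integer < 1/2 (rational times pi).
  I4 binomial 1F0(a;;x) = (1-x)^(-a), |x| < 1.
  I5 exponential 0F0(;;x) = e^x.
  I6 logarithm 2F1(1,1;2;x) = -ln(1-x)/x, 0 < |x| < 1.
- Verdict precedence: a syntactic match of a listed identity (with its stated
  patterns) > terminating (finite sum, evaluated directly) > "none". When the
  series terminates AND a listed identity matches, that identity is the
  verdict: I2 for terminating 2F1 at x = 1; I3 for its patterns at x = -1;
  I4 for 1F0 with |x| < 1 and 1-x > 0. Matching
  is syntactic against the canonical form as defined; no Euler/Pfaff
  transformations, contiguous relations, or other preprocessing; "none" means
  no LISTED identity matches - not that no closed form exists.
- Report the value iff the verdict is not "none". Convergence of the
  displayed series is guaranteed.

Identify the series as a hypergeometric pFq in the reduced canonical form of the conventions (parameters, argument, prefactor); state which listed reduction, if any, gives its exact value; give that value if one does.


At argument -\frac{1}{3}: a 1F1 with upper {2}, lower {\frac{1}{6}}, scaled by C = -\frac{5}{12}. Verdict: none. No listed pattern accepts 1F1(2; \frac{1}{6}; -\frac{1}{3}).

The tell: with t_0 = -\frac{5}{12}, (1)_k (prefactor -5/12) is k! itself.
Term ratio: r(k) = -\frac{1}{3} * (k+2) / [(k+\frac{1}{6}) (k+1)] - rational in k, leading ratio -\frac{1}{3}; with t_0 = -\frac{5}{12}, classification follows.


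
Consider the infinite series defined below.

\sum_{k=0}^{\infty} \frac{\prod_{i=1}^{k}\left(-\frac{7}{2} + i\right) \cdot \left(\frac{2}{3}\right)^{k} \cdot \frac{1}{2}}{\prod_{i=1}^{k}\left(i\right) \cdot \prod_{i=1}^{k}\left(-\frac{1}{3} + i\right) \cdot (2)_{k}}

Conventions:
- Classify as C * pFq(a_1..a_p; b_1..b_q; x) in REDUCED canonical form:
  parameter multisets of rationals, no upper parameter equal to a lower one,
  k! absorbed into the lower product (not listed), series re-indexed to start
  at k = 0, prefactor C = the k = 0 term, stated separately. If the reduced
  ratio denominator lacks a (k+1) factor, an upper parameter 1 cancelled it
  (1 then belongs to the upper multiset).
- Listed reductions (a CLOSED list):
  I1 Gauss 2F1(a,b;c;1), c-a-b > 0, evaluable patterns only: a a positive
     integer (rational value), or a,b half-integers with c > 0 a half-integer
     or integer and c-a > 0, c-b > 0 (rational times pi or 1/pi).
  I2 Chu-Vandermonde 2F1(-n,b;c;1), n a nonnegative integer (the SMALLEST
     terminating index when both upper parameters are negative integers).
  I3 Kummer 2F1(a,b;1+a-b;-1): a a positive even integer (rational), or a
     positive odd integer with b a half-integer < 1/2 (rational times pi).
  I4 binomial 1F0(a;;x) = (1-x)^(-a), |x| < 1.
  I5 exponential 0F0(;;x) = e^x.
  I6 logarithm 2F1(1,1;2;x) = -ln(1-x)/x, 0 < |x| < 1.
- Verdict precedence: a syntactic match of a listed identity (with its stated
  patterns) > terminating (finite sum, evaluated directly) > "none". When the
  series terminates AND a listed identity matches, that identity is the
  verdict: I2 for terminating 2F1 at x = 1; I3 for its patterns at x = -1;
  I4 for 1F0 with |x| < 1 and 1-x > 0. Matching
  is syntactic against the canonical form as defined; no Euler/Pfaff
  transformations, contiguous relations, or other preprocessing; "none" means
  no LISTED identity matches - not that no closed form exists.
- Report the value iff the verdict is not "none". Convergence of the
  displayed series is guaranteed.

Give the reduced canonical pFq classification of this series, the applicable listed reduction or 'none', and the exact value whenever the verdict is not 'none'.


Structural cue: t_0 = \frac{1}{2} here, and the product of the first k integers (C = 1/2) is k!.
Term ratio: r(k) = \frac{2}{3} * (k-\frac{5}{2}) / [(k+\frac{2}{3}) (k+2) (k+1)] - rational in k. x = \frac{2}{3}; t_0 = \frac{1}{2}; negate the roots.

Prefactor \frac{1}{2}, argument \frac{2}{3}: 1F2 with upper {-\frac{5}{2}} over lower {\frac{2}{3}, 2}. Verdict: none here - no I1-I6 shape fits x = \frac{2}{3} with lower {\frac{2}{3}, 2}.
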